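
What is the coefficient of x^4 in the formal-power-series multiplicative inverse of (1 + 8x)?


The inverse is 1/(1 + 8x). Apply the geometric identity 1/(1 - y) = sum_{k>=0} y^k with y = -8x:
1/(1 + 8x) = sum_{k>=0} (-8)^k x^k.
So the coefficient of x^4 is (-8)^4 = 4096.

4096


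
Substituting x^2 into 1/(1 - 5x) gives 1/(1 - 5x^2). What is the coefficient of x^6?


The coefficient of x^(2m) in 1/(1 - 5x^2) is 5^m.
With n = 6 = 2*3, the coefficient is 5^3 = 125.

125


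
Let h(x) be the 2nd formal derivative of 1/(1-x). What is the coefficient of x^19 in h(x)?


Differentiating 2 times: d^2/dx^2 [1/(1-x)] = 2!/(1-x)^3.
The expansion 1/(1-x)^3 = sum_{k>=0} C(k+2, 2) x^k, so the coefficient of x^n in 2!/(1-x)^3 is 2! * C(n+2, 2).
For n = 19: 2 * C(21, 2) = 2 * 210 = 420

420


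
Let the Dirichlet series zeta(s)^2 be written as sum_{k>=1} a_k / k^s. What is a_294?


The Dirichlet convolution of the constant function 1 with itself gives (1 * 1)(k) = sum_{d | k} 1 = d(k), the number of positive divisors of k.
Since zeta(s) = sum_{k>=1} 1/k^s, we have zeta(s)^2 = sum_{k>=1} d(k)/k^s, so a_k = d(k).
For k = 294: the divisors are 1, 2, 3, 6, 7, 14, 21, 42, 49, 98, 147, 294.
Count = 12.

12


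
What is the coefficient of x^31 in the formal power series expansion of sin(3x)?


The Maclaurin series is sin(t) = sum_{k>=0} (-1)^k t^(2k+1) / (2k+1)!, so substituting t = 3x, only odd powers of x are nonzero, with coefficient of x^(2k+1) equal to (-1)^k 3^(2k+1) / (2k+1)!.
Write 31 = 2*15 + 1, giving the coefficient (-1)^15 * 3^31 / 31! = -617673396283947/8222838654177922817725562880000000 = -129140163/1719191291889603051520000000.

-129140163/1719191291889603051520000000


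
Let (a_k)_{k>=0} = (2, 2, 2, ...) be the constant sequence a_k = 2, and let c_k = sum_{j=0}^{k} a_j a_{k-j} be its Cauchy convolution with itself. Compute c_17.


Since a_j = 2 for all j >= 0, the convolution sum becomes
c_k = sum_{j=0}^{k} 2 * 2 = 4 * (k + 1).
Equivalently, the generating function of (a_k) is 2/(1 - x) and its square is 4/(1 - x)^2 = sum_{k>=0} 4(k + 1) x^k.
For k = 17: 4 * 18 = 72.

72


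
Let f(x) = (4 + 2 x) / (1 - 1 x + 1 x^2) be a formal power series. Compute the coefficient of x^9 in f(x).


Write f(x) = sum_{k>=0} a_k x^k. Multiplying both sides by 1 - 1 x + 1 x^2 gives
(1 - 1 x + 1 x^2) sum_{k>=0} a_k x^k = 4 + 2 x.
Matching coefficients:
 x^0: a_0 = 4
 x^1: a_1 - 1 a_0 = 2  =>  a_1 = 1*4 + 2 = 6
 x^k (k >= 2): a_k = 1 a_{k-1} - 1 a_{k-2}.
Iterating: a_2 = 2, a_3 = -4, a_4 = -6, a_5 = -2, a_6 = 4, a_7 = 6, a_8 = 2, a_9 = -4.
So the coefficient of x^9 is -4.

-4


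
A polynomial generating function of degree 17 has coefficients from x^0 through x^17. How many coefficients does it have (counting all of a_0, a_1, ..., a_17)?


A polynomial of degree 17 takes the form a_0 + a_1 x + ... + a_17 x^17.
The number of coefficients is 17 + 1 = 18.

18


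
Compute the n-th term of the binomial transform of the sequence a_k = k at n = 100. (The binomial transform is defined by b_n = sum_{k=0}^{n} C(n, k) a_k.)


With a_k = k, b_n = sum_{k=0}^{n} C(n, k) k. Using k * C(n, k) = n * C(n-1, k-1) gives b_n = n * sum_{k>=1} C(n-1, k-1) = n * 2^(n-1).
For n = 100: 100 * 2^99 = 100 * 633825300114114700748351602688 = 63382530011411470074835160268800.

63382530011411470074835160268800


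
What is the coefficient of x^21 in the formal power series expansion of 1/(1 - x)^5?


The negative binomial / multiset identity is
1/(1 - x)^r = sum_{k>=0} C(k + r - 1, r - 1) x^k.
Here r = 5 and k = 21, so the coefficient is
C(21 + 4, 4) = C(25, 4)
= 12650

12650


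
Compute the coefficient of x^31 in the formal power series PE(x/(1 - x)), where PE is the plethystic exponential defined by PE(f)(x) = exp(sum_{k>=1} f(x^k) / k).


For f(x) = x/(1 - x) we have
sum_{k>=1} f(x^k) / k = sum_{k>=1} (1/k) * x^k / (1 - x^k) = sum_{k, m >= 1} x^(k m) / k,
which after exponentiating simplifies to
PE(x/(1 - x)) = prod_{k>=1} 1 / (1 - x^k).
This is the generating function for the partition function p(n), so the coefficient of x^31 is p(31).
Computing p(31) by dynamic programming over parts 1, 2, ..., 31: p(31) = 6842.

6842


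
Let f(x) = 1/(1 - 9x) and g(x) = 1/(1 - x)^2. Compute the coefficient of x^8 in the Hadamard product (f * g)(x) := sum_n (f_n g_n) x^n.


f has coefficients f_k = 9^k. For g = 1/(1 - x)^2 the coefficient is g_k = C(k + 1, 1) = k + 1. The Hadamard coefficient is (f * g)_k = 9^k * (k + 1).
For k = 8: 9^8 * 9 = 43046721 * 9 = 387420489.

387420489


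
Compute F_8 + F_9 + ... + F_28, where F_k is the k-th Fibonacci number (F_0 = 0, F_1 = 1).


Use the identity sum_{k=0}^{N} F_k = F_{N+2} - 1 (which follows from F_{k+2} - F_{k+1} = F_k). Then
sum_{k=8}^{28} F_k = (F_{30} - 1) - (F_{9} - 1) = F_{30} - F_{9}.
Computing: F_{30} = 832040, F_{9} = 34, so
Sum = 832040 - 34 = 832006.

832006


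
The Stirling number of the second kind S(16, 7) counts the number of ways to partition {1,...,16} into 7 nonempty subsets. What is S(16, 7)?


Using the explicit formula S(n,k) = (1/k!) sum_{j=0}^{k} (-1)^(k-j) C(k,j) j^n:
S(16, 7) = 3281882604
Equivalently, S(n,k) is n! times the coefficient of x^n in the EGF (e^x - 1)^k / k!.

3281882604


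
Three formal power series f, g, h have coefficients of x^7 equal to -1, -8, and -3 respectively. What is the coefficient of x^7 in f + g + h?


Series addition is componentwise:
-1 + -8 + -3
= -12

-12


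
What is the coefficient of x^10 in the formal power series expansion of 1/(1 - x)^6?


The expansion 1/(1 - x)^r = sum_{k>=0} C(k + r - 1, r - 1) x^k follows from the multiset / negative-binomial theorem (or from repeated differentiation of the geometric series).
For r = 6 and k = 10:
C(15, 5) = 1307674368000 / (120 * 3628800) = 3003.

3003


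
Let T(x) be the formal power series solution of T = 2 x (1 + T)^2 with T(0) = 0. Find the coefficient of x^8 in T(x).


Apply the Lagrange inversion formula: if T = 2 x * phi(T) with phi(t) = (1 + t)^2, then [x^n] T = 2^n * (1/n) [t^(n-1)] phi(t)^n = 2^n * (1/n) [t^(n-1)] (1 + t)^(2n) = 2^n * (1/n) C(2n, n-1).
Using the identity C(2n, n-1) = C(2n, n) * n / (n+1), the unscaled factor equals C(2n, n) / (n+1) = C_n, the n-th Catalan number.
For n = 8: C_8 = C(16, 8) / 9 = 12870/9 = 1430.
With the 2^8 = 256 factor, the coefficient is 256 * 1430 = 366080.

366080


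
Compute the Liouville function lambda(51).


The Liouville function is lambda(k) = (-1)^Omega(k), where Omega(k) counts the prime factors of k with multiplicity.
Factoring: 51 = 3 * 17, so Omega(51) = 2.
lambda(51) = (-1)^2 = 1.

1


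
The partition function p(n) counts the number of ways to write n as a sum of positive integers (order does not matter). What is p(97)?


Using the generating function prod_{k>=1} 1/(1-x^k), we compute p(97).
By dynamic programming over parts 1 through 97:
p(97) = 133230930

133230930


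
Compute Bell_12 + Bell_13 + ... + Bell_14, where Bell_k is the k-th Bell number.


Recall Bell_k counts set partitions of a k-set (with Bell_0 = 1 by convention).
Bell_12 through Bell_14: 4213597, 27644437, 190899322
Sum = 4213597 + 27644437 + 190899322 = 222757356.

222757356


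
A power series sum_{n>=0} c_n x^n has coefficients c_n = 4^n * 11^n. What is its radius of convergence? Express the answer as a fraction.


By the root test (Cauchy-Hadamard), the radius is R = 1 / limsup_n |c_n|^(1/n).
Here |c_n|^(1/n) = (4^n * 11^n)^(1/n) = 4 * 11 = 44 for all n.
So R = 1/44 = 1/44.

1/44


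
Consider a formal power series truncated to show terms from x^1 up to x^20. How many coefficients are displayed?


From x^1 to x^20 inclusive, the count is 20 - 1 + 1 = 20.

20


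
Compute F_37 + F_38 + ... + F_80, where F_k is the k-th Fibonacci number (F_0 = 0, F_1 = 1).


Use the identity sum_{k=0}^{N} F_k = F_{N+2} - 1 (which follows from F_{k+2} - F_{k+1} = F_k). Then
sum_{k=37}^{80} F_k = (F_{82} - 1) - (F_{38} - 1) = F_{82} - F_{38}.
Computing: F_{82} = 61305790721611591, F_{38} = 39088169, so
Sum = 61305790721611591 - 39088169 = 61305790682523422.

61305790682523422


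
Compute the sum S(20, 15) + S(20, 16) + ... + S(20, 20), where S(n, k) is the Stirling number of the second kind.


By definition, S(n, k) counts partitions of an n-set into exactly k nonempty blocks.
Computing row n = 20 for k = 15..20:
S(20, k): 452329200, 22350954, 741285, 15675, 190, 1
Sum = 475437305.

475437305


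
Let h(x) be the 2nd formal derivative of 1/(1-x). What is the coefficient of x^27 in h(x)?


Differentiating 2 times: d^2/dx^2 [1/(1-x)] = 2!/(1-x)^3.
The expansion 1/(1-x)^3 = sum_{k>=0} C(k+2, 2) x^k, so the coefficient of x^n in 2!/(1-x)^3 is 2! * C(n+2, 2).
For n = 27: 2 * C(29, 2) = 2 * 406 = 812

812


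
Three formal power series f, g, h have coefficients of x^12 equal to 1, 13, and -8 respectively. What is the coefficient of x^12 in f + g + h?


Series addition is componentwise:
1 + 13 + -8
= 6

6


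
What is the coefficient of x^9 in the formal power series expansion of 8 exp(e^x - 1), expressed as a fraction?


exp(e^x - 1) is the exponential generating function for the Bell numbers Bell_k: exp(e^x - 1) = sum_{k>=0} Bell_k x^k / k!.
So the coefficient of x^9 in 8 exp(e^x - 1) is 8 Bell_9 / 9!.
Computing: Bell_9 = 21147 and 9! = 362880, giving
8 * 21147/362880 = 1007/2160.

1007/2160


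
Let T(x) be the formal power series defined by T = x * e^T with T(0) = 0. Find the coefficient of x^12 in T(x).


Apply the Lagrange inversion formula: if T = x * phi(T) with phi(t) = e^t, then
[x^n] T = (1/n) [t^(n-1)] phi(t)^n = (1/n) [t^(n-1)] e^(n t) = (1/n) * n^(n-1) / (n-1)! = n^(n-1) / n!.
When c = 1 this is the Cayley count of rooted labeled trees on n vertices, divided by n!.
For n = 12: 12^11 / 12! = 743008370688/479001600 = 2985984/1925.

2985984/1925


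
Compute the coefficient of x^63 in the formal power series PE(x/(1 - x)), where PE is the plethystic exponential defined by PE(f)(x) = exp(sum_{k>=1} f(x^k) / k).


For f(x) = x/(1 - x) we have
sum_{k>=1} f(x^k) / k = sum_{k>=1} (1/k) * x^k / (1 - x^k) = sum_{k, m >= 1} x^(k m) / k,
which after exponentiating simplifies to
PE(x/(1 - x)) = prod_{k>=1} 1 / (1 - x^k).
This is the generating function for the partition function p(n), so the coefficient of x^63 is p(63).
Computing p(63) by dynamic programming over parts 1, 2, ..., 63: p(63) = 1505499.

1505499


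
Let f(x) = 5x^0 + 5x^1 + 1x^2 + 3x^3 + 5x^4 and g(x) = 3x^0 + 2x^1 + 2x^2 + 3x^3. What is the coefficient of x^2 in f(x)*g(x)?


Cauchy product at x^2:
5*2 + 5*2 + 1*3
= 23

23


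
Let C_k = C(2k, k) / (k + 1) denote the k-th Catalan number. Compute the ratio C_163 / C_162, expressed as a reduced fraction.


Using C_k = (2k)! / (k! (k+1)!), the ratio C_{k+1}/C_k simplifies to
C_{k+1}/C_k = [(2k+2)! / ((k+1)! (k+2)!)] * [k! (k+1)! / (2k)!]
 = (2k+2)(2k+1) / ((k+1)(k+2)) = 2(2k+1) / (k+2).
For k = 162: 2(2*162 + 1) / (162 + 2) = 650/164 = 325/82.

325/82


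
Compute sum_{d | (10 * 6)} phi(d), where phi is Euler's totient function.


First, 10 * 6 = 60. One classical identity is sum_{d | n} phi(d) = n (each k in [1, n] has a unique gcd with n, and among the k's with gcd(k, n) = n/d there are phi(d) of them). So the sum equals 60. We also verify directly:
Divisors of 60: 1, 2, 3, 4, 5, 6, 10, 12, 15, 20, 30, 60.
phi values: 1, 1, 2, 2, 4, 2, 4, 4, 8, 8, 8, 16.
Sum = 60.

60


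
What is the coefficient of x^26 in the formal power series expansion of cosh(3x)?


The Maclaurin series is cosh(t) = sum_{m>=0} t^(2m) / (2m)!, so substituting t = 3x, only even powers of x are nonzero, with coefficient of x^(2m) equal to 3^(2m) / (2m)!.
For x^26 the coefficient is 3^26/26! = 2541865828329/403291461126605635584000000 = 43046721/6829776306569216000000.

43046721/6829776306569216000000


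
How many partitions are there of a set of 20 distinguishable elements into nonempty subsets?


Bell_20 can be computed from the Bell triangle or from Dobinski's identity Bell_n = (1/e) * sum_{k>=0} k^n / k!.
Computing Bell_20 = 51724158235372.

51724158235372


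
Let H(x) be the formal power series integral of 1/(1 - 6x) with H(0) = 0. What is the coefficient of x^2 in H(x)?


1/(1 - 6x) = sum_{k>=0} 6^k x^k. Integrating termwise with H(0) = 0:
H(x) = sum_{k>=0} 6^k x^(k+1) / (k+1) = sum_{m>=1} 6^(m-1) x^m / m.
For m = 2: 6^1/2 = 6/2 = 3.

3


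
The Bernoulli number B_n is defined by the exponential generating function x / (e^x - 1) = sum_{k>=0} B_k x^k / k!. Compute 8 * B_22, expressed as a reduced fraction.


Bernoulli numbers can also be computed recursively via B_0 = 1 and sum_{j=0}^{m} C(m+1, j) B_j = 0 for m >= 1. Odd-index Bernoulli numbers vanish for k >= 3.
Computing B_22 = 854513/138, so 8 * B_22 = 8 * 854513/138 = 3418052/69.

3418052/69


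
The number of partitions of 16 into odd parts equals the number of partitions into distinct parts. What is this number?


Computing partitions of 16 into odd parts (1, 3, 5, ...):
Using the generating function prod_{k>=0} 1/(1-x^(2k+1)),
the count is 32

32


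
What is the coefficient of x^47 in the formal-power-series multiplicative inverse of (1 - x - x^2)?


Let the inverse be f(x) = sum_{k>=0} a_k x^k. From f(x) * (1 - x - x^2) = 1 and matching coefficients:
 x^0: a_0 = 1.
 x^1: a_1 - a_0 = 0, so a_1 = 1.
 x^k (k >= 2): a_k - a_{k-1} - a_{k-2} = 0, i.e. a_k = a_{k-1} + a_{k-2}.
This is the Fibonacci-type recurrence shifted so that a_0 = a_1 = 1.
Iterating: a_0=1, a_1=1, a_2=2, a_3=3, a_4=5, a_5=8, a_6=13, a_7=21, a_8=34, a_9=55, ...
a_47 = 4807526976.

4807526976


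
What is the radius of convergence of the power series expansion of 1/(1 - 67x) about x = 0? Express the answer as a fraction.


Expanding 1/(1 - 67x) = sum_{k>=0} 67^k x^k, the series converges when |67x| < 1, i.e., |x| < 1/67.
So the radius of convergence is 1/67 = 1/67.

1/67


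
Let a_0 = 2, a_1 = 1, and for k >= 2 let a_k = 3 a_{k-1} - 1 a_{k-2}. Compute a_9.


Iterating the recurrence forward:
a_0 = 2
a_1 = 1
a_2 = 3*1 - 1*2 = 1
a_3 = 3*1 - 1*1 = 2
a_4 = 3*2 - 1*1 = 5
a_5 = 3*5 - 1*2 = 13
a_6 = 3*13 - 1*5 = 34
a_7 = 3*34 - 1*13 = 89
a_8 = 3*89 - 1*34 = 233
a_9 = 3*233 - 1*89 = 610
So a_9 = 610.

610


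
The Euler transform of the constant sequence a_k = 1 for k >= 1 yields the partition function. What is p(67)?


The Euler transform converts the sequence a_k = 1 into the number of integer partitions.
Using the recurrence or dynamic programming:
p(67) = 2679689

2679689


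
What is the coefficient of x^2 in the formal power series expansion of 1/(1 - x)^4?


The expansion 1/(1 - x)^r = sum_{k>=0} C(k + r - 1, r - 1) x^k follows from the multiset / negative-binomial theorem (or from repeated differentiation of the geometric series).
For r = 4 and k = 2:
C(5, 3) = 120 / (6 * 2) = 10.

10


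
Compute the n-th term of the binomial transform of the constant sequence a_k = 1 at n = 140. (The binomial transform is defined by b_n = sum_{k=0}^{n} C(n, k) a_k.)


With a_k = 1 for all k, b_n = sum_{k=0}^{n} C(n, k) = 2^n by the binomial theorem.
For n = 140: 2^140 = 1393796574908163946345982392040522594123776.

1393796574908163946345982392040522594123776


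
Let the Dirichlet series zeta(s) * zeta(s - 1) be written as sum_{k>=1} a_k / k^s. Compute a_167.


Convolution gives a_k = sum_{d | k} d * 1 = sum_{d | k} d = sigma(k), the sum of positive divisors of k.
For k = 167, the divisors are 1, 167, so
sigma(167) = 1 + 167 = 168.

168


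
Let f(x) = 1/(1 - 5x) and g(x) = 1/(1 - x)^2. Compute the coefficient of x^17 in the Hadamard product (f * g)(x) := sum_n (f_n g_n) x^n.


f has coefficients f_k = 5^k. For g = 1/(1 - x)^2 the coefficient is g_k = C(k + 1, 1) = k + 1. The Hadamard coefficient is (f * g)_k = 5^k * (k + 1).
For k = 17: 5^17 * 18 = 762939453125 * 18 = 13732910156250.

13732910156250


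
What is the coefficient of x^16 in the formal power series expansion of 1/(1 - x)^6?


The negative binomial / multiset identity is
1/(1 - x)^r = sum_{k>=0} C(k + r - 1, r - 1) x^k.
Here r = 6 and k = 16, so the coefficient is
C(16 + 5, 5) = C(21, 5)
= 20349

20349


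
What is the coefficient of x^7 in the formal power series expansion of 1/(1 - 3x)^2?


The general identity 1/(1 - c x)^r = sum_{k>=0} c^k C(k + r - 1, r - 1) x^k follows by substituting y = c x into 1/(1 - y)^r = sum_{k>=0} C(k + r - 1, r - 1) y^k.
For c = 3, r = 2, k = 7:
3^7 * C(8, 1) = 2187 * 8 = 17496.

17496


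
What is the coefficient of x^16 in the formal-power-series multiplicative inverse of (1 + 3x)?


The inverse is 1/(1 + 3x). Apply the geometric identity 1/(1 - y) = sum_{k>=0} y^k with y = -3x:
1/(1 + 3x) = sum_{k>=0} (-3)^k x^k.
So the coefficient of x^16 is (-3)^16 = 43046721.

43046721


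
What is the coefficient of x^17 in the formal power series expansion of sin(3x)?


The Maclaurin series is sin(t) = sum_{k>=0} (-1)^k t^(2k+1) / (2k+1)!, so substituting t = 3x, only odd powers of x are nonzero, with coefficient of x^(2k+1) equal to (-1)^k 3^(2k+1) / (2k+1)!.
Write 17 = 2*8 + 1, giving the coefficient (-1)^8 * 3^17 / 17! = 129140163/355687428096000 = 177147/487911424000.

177147/487911424000


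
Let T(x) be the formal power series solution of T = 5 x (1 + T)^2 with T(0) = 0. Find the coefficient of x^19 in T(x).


Apply the Lagrange inversion formula: if T = 5 x * phi(T) with phi(t) = (1 + t)^2, then [x^n] T = 5^n * (1/n) [t^(n-1)] phi(t)^n = 5^n * (1/n) [t^(n-1)] (1 + t)^(2n) = 5^n * (1/n) C(2n, n-1).
Using the identity C(2n, n-1) = C(2n, n) * n / (n+1), the unscaled factor equals C(2n, n) / (n+1) = C_n, the n-th Catalan number.
For n = 19: C_19 = C(38, 19) / 20 = 35345263800/20 = 1767263190.
With the 5^19 = 19073486328125 factor, the coefficient is 19073486328125 * 1767263190 = 33707870292663574218750.

33707870292663574218750


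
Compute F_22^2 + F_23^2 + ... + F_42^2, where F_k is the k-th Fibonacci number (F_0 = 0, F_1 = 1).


There is a standard identity sum_{k=0}^{N} F_k^2 = F_N * F_{N+1} (proved inductively from the telescoping relation F_k^2 = F_k F_{k+1} - F_{k-1} F_k). Then
sum_{k=22}^{42} F_k^2 = F_42 F_43 - F_21 F_22.
Computing: F_42 = 267914296, F_43 = 433494437, F_21 = 10946, F_22 = 17711.
Sum = 267914296 * 433494437 - 10946 * 17711 = 116139356714906746.

116139356714906746


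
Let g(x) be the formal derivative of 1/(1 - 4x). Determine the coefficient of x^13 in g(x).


Differentiate termwise: d/dx sum_{k>=0} 4^k x^k = sum_{k>=1} k 4^k x^(k-1) = sum_{j>=0} (j+1) 4^(j+1) x^j.
Equivalently, d/dx [1/(1 - 4x)] = 4/(1 - 4x)^2.
For j = 13: 14 * 4^14 = 14 * 268435456 = 3758096384.

3758096384


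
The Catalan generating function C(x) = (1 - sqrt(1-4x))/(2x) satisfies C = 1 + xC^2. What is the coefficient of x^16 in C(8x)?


Substituting x -> 8x scales the n-th coefficient by 8^n, so [x^16] C(8x) = 8^16 * C_16.
C_16 = C(2*16, 16)/(17) = 601080390/17 = 35357670.
So 8^16 * 35357670 = 281474976710656 * 35357670 = 9952299339793060331520.

9952299339793060331520


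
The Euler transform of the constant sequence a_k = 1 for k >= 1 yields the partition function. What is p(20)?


The Euler transform converts the sequence a_k = 1 into the number of integer partitions.
Using the recurrence or dynamic programming:
p(20) = 627

627


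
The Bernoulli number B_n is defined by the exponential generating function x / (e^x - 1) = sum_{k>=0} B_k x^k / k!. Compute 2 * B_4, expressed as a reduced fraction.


Bernoulli numbers can also be computed recursively via B_0 = 1 and sum_{j=0}^{m} C(m+1, j) B_j = 0 for m >= 1. Odd-index Bernoulli numbers vanish for k >= 3.
Computing B_4 = -1/30, so 2 * B_4 = 2 * -1/30 = -1/15.

-1/15


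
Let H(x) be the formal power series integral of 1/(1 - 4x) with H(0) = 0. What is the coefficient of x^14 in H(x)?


1/(1 - 4x) = sum_{k>=0} 4^k x^k. Integrating termwise with H(0) = 0:
H(x) = sum_{k>=0} 4^k x^(k+1) / (k+1) = sum_{m>=1} 4^(m-1) x^m / m.
For m = 14: 4^13/14 = 67108864/14 = 33554432/7.

33554432/7


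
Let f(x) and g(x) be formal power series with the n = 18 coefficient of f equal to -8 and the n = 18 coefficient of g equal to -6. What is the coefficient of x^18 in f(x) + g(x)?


Addition of formal power series is termwise.
The coefficient of x^18 in f + g = -8 + -6
= -14

-14


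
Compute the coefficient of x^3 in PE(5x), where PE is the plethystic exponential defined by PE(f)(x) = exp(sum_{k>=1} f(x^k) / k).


With f(x) = 5x, the exponent is sum_{k>=1} 5 x^k / k = 5 * (-ln(1 - x)). Exponentiating:
PE(5x) = exp(-5 ln(1 - x)) = 1/(1 - x)^5.
By the negative binomial expansion, [x^n] 1/(1 - x)^5 = C(n + 4, 4).
For n = 3: C(7, 4) = 35.

35


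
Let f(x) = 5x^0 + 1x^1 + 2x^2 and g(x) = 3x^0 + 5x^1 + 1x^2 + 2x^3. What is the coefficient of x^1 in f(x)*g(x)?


Cauchy product at x^1:
5*5 + 1*3
= 28

28


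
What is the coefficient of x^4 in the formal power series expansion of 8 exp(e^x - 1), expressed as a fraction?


exp(e^x - 1) is the exponential generating function for the Bell numbers Bell_k: exp(e^x - 1) = sum_{k>=0} Bell_k x^k / k!.
So the coefficient of x^4 in 8 exp(e^x - 1) is 8 Bell_4 / 4!.
Computing: Bell_4 = 15 and 4! = 24, giving
8 * 15/24 = 5.

5


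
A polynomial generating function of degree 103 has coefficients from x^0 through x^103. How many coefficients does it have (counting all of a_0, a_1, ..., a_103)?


A polynomial of degree 103 takes the form a_0 + a_1 x + ... + a_103 x^103.
The number of coefficients is 103 + 1 = 104.

104


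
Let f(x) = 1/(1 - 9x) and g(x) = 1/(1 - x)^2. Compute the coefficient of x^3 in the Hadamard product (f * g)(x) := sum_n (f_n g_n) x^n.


f has coefficients f_k = 9^k. For g = 1/(1 - x)^2 the coefficient is g_k = C(k + 1, 1) = k + 1. The Hadamard coefficient is (f * g)_k = 9^k * (k + 1).
For k = 3: 9^3 * 4 = 729 * 4 = 2916.

2916


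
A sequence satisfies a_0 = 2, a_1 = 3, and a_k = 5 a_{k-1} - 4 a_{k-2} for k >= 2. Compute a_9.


The characteristic equation is t^2 - 5 t + 4 = 0, with roots r_1 = 4 and r_2 = 1 (so c_1 = r_1 + r_2, c_2 = -r_1 r_2 as required).
One can use the closed form a_n = A r_1^n + B r_2^n, but direct iteration is more reliable:
a_0 = 2, a_1 = 3, a_2 = 7, a_3 = 23, a_4 = 87, a_5 = 343, a_6 = 1367, a_7 = 5463, a_8 = 21847, a_9 = 87383.
So a_9 = 87383.

87383


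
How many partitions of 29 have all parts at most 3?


Using the generating function (1-x)^(-1)(1-x^2)^(-1)(1-x^3)^(-1),
the coefficient of x^29 counts these restricted partitions.
Result = 85

85


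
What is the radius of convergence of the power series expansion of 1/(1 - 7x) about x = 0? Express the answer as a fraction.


Expanding 1/(1 - 7x) = sum_{k>=0} 7^k x^k, the series converges when |7x| < 1, i.e., |x| < 1/7.
So the radius of convergence is 1/7 = 1/7.

1/7


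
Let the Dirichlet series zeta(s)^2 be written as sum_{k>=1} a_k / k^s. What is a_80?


The Dirichlet convolution of the constant function 1 with itself gives (1 * 1)(k) = sum_{d | k} 1 = d(k), the number of positive divisors of k.
Since zeta(s) = sum_{k>=1} 1/k^s, we have zeta(s)^2 = sum_{k>=1} d(k)/k^s, so a_k = d(k).
For k = 80: the divisors are 1, 2, 4, 5, 8, 10, 16, 20, 40, 80.
Count = 10.

10


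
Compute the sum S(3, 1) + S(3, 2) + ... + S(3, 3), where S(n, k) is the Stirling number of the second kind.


By definition, S(n, k) counts partitions of an n-set into exactly k nonempty blocks.
Computing row n = 3 for k = 1..3:
S(3, k): 1, 3, 1
Sum = 5. (This equals Bell_3 since the sum runs over all k.)

5


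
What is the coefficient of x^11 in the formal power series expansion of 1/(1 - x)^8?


The negative binomial / multiset identity is
1/(1 - x)^r = sum_{k>=0} C(k + r - 1, r - 1) x^k.
Here r = 8 and k = 11, so the coefficient is
C(11 + 7, 7) = C(18, 7)
= 31824

31824


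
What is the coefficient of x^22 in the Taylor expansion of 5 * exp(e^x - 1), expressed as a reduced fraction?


exp(e^x - 1) = sum_{k>=0} Bell_k x^k / k!, where Bell_k is the k-th Bell number.
So the coefficient of x^22 is 5 * Bell_22 / 22!.
Computing: Bell_22 = 4506715738447323 and 22! = 1124000727777607680000, giving
5 * 4506715738447323/1124000727777607680000 = 88366975263673/4407845991284736000.

88366975263673/4407845991284736000


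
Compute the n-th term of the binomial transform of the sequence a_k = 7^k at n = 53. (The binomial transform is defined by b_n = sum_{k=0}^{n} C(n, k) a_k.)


With a_k = 7^k, b_n = sum_{k=0}^{n} C(n, k) 7^k = (1 + 7)^n by the binomial theorem.
For n = 53: (1 + 7)^53 = 8^53 = 730750818665451459101842416358141509827966271488.

730750818665451459101842416358141509827966271488


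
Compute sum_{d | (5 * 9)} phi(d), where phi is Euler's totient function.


First, 5 * 9 = 45. One classical identity is sum_{d | n} phi(d) = n (each k in [1, n] has a unique gcd with n, and among the k's with gcd(k, n) = n/d there are phi(d) of them). So the sum equals 45. We also verify directly:
Divisors of 45: 1, 3, 5, 9, 15, 45.
phi values: 1, 2, 4, 6, 8, 24.
Sum = 45.

45


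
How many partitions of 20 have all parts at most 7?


Using the generating function (1-x)^(-1)(1-x^2)^(-1)...(1-x^7)^(-1),
the coefficient of x^20 counts these restricted partitions.
Result = 364

364


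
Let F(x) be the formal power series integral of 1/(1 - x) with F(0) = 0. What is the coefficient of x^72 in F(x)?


1/(1 - x) = sum_{k>=0} x^k. Integrating termwise and using F(0) = 0 gives
F(x) = sum_{k>=0} x^(k+1) / (k+1) = sum_{m>=1} x^m / m = -ln(1 - x).
So the coefficient of x^72 is 1/72 = 1/72.

1/72


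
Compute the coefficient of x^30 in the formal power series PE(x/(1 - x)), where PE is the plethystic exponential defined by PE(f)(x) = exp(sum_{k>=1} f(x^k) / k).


For f(x) = x/(1 - x) we have
sum_{k>=1} f(x^k) / k = sum_{k>=1} (1/k) * x^k / (1 - x^k) = sum_{k, m >= 1} x^(k m) / k,
which after exponentiating simplifies to
PE(x/(1 - x)) = prod_{k>=1} 1 / (1 - x^k).
This is the generating function for the partition function p(n), so the coefficient of x^30 is p(30).
Computing p(30) by dynamic programming over parts 1, 2, ..., 30: p(30) = 5604.

5604


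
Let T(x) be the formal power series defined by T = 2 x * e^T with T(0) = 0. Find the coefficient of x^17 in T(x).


Apply the Lagrange inversion formula: if T = 2 x * phi(T) with phi(t) = e^t, then
[x^n] T = 2^n * (1/n) [t^(n-1)] phi(t)^n = 2^n * (1/n) [t^(n-1)] e^(n t) = 2^n * (1/n) * n^(n-1) / (n-1)! = 2^n * n^(n-1) / n!.
When c = 1 this is the Cayley count of rooted labeled trees on n vertices, divided by n!.
For n = 17: 2^17 * 17^16 / 17! = 131072 * 48661191875666868481/355687428096000 = 11449692206039263172/638512875.

11449692206039263172/638512875


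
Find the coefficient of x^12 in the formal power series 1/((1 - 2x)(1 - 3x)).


By partial fractions or Cauchy convolution:
The coefficient equals sum_{k=0}^{12} 2^k * 3^(12-k).
= 1586131

1586131


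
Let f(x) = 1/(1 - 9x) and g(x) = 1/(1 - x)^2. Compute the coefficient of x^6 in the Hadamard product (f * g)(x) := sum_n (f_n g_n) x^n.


f has coefficients f_k = 9^k. For g = 1/(1 - x)^2 the coefficient is g_k = C(k + 1, 1) = k + 1. The Hadamard coefficient is (f * g)_k = 9^k * (k + 1).
For k = 6: 9^6 * 7 = 531441 * 7 = 3720087.

3720087


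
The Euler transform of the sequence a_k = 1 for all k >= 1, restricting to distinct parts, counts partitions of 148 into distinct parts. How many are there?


Partitions of 148 into distinct parts can be computed via generating function.
Product (1+x)(1+x^2)(1+x^3)...
The coefficient of x^148 = 16893952

16893952


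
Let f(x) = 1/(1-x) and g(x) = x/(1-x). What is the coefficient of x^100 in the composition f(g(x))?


First simplify the composition: f(g(x)) = 1/(1 - x/(1-x)) = (1-x)/((1-x) - x) = (1-x)/(1-2x).
Now extract the coefficient. Write (1-x)/(1-2x) = 1/(1-2x) - x/(1-2x).
The coefficient of x^n in 1/(1-2x) is 2^n, and in x/(1-2x) is 2^(n-1) (for n >= 1).
So the coefficient of x^100 is 2^100 - 2^99 = 1267650600228229401496703205376 - 633825300114114700748351602688 = 633825300114114700748351602688.

633825300114114700748351602688


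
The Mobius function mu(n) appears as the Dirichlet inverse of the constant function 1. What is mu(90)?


90 has a squared prime factor, so mu(90) = 0.
Factorization reveals a repeated prime.

0


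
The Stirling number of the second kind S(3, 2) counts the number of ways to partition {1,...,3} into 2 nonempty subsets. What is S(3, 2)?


Using the explicit formula S(n,k) = (1/k!) sum_{j=0}^{k} (-1)^(k-j) C(k,j) j^n:
S(3, 2) = 3
Equivalently, S(n,k) is n! times the coefficient of x^n in the EGF (e^x - 1)^k / k!.

3


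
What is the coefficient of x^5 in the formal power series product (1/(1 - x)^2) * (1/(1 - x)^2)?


Combine the factors: (1/(1 - x)^2) * (1/(1 - x)^2) = 1/(1 - x)^4.
Then use 1/(1 - x)^r = sum_{k>=0} C(k + r - 1, r - 1) x^k with r = 4 and k = 5:
C(8, 3) = 56.

56


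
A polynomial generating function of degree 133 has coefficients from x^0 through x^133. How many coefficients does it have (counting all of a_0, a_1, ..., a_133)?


A polynomial of degree 133 takes the form a_0 + a_1 x + ... + a_133 x^133.
The number of coefficients is 133 + 1 = 134.

134


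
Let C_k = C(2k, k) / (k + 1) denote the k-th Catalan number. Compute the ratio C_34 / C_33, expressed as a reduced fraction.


Using C_k = (2k)! / (k! (k+1)!), the ratio C_{k+1}/C_k simplifies to
C_{k+1}/C_k = [(2k+2)! / ((k+1)! (k+2)!)] * [k! (k+1)! / (2k)!]
 = (2k+2)(2k+1) / ((k+1)(k+2)) = 2(2k+1) / (k+2).
For k = 33: 2(2*33 + 1) / (33 + 2) = 134/35 = 134/35.

134/35


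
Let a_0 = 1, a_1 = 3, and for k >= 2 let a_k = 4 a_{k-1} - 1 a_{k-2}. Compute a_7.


Iterating the recurrence forward:
a_0 = 1
a_1 = 3
a_2 = 4*3 - 1*1 = 11
a_3 = 4*11 - 1*3 = 41
a_4 = 4*41 - 1*11 = 153
a_5 = 4*153 - 1*41 = 571
a_6 = 4*571 - 1*153 = 2131
a_7 = 4*2131 - 1*571 = 7953
So a_7 = 7953.

7953


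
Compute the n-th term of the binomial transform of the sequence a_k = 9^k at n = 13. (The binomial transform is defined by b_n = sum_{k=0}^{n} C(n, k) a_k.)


With a_k = 9^k, b_n = sum_{k=0}^{n} C(n, k) 9^k = (1 + 9)^n by the binomial theorem.
For n = 13: (1 + 9)^13 = 10^13 = 10000000000000.

10000000000000


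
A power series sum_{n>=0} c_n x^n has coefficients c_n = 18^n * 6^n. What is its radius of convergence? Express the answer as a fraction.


By the root test (Cauchy-Hadamard), the radius is R = 1 / limsup_n |c_n|^(1/n).
Here |c_n|^(1/n) = (18^n * 6^n)^(1/n) = 18 * 6 = 108 for all n.
So R = 1/108 = 1/108.

1/108


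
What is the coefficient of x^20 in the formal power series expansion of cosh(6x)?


The Maclaurin series is cosh(t) = sum_{m>=0} t^(2m) / (2m)!, so substituting t = 6x, only even powers of x are nonzero, with coefficient of x^(2m) equal to 6^(2m) / (2m)!.
For x^20 the coefficient is 6^20/20! = 3656158440062976/2432902008176640000 = 2125764/1414538125.

2125764/1414538125


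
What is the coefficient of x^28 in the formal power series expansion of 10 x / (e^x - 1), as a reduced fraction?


The exponential generating function for Bernoulli numbers is
x / (e^x - 1) = sum_{k>=0} B_k x^k / k!.
So the coefficient of x^28 in 10 x / (e^x - 1) is 10 B_28 / 28!.
Computing: B_28 = -23749461029/870, 28! = 304888344611713860501504000000, giving
10 * -23749461029/870 / 304888344611713860501504000000 = -3392780147/3789326568745586551947264000000.

-3392780147/3789326568745586551947264000000


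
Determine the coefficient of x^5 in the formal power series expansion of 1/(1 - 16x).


The geometric series identity gives 1/(1 - c x) = sum_{k>=0} c^k x^k, so the coefficient of x^k is c^k.
Here c = 16 and k = 5.
Computing: 16^5 = 1048576

1048576


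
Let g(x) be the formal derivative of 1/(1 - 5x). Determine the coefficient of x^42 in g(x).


Differentiate termwise: d/dx sum_{k>=0} 5^k x^k = sum_{k>=1} k 5^k x^(k-1) = sum_{j>=0} (j+1) 5^(j+1) x^j.
Equivalently, d/dx [1/(1 - 5x)] = 5/(1 - 5x)^2.
For j = 42: 43 * 5^43 = 43 * 1136868377216160297393798828125 = 48885340220294892787933349609375.

48885340220294892787933349609375


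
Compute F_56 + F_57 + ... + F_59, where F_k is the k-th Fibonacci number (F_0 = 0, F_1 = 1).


Use the identity sum_{k=0}^{N} F_k = F_{N+2} - 1 (which follows from F_{k+2} - F_{k+1} = F_k). Then
sum_{k=56}^{59} F_k = (F_{61} - 1) - (F_{57} - 1) = F_{61} - F_{57}.
Computing: F_{61} = 2504730781961, F_{57} = 365435296162, so
Sum = 2504730781961 - 365435296162 = 2139295485799.

2139295485799


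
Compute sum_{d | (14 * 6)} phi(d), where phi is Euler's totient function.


First, 14 * 6 = 84. One classical identity is sum_{d | n} phi(d) = n (each k in [1, n] has a unique gcd with n, and among the k's with gcd(k, n) = n/d there are phi(d) of them). So the sum equals 84. We also verify directly:
Divisors of 84: 1, 2, 3, 4, 6, 7, 12, 14, 21, 28, 42, 84.
phi values: 1, 1, 2, 2, 2, 6, 4, 6, 12, 12, 12, 24.
Sum = 84.

84


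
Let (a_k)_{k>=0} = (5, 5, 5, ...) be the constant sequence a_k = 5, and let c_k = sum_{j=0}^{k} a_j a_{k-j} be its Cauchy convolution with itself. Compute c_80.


Since a_j = 5 for all j >= 0, the convolution sum becomes
c_k = sum_{j=0}^{k} 5 * 5 = 25 * (k + 1).
Equivalently, the generating function of (a_k) is 5/(1 - x) and its square is 25/(1 - x)^2 = sum_{k>=0} 25(k + 1) x^k.
For k = 80: 25 * 81 = 2025.

2025


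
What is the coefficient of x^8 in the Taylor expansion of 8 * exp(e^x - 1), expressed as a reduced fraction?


exp(e^x - 1) = sum_{k>=0} Bell_k x^k / k!, where Bell_k is the k-th Bell number.
So the coefficient of x^8 is 8 * Bell_8 / 8!.
Computing: Bell_8 = 4140 and 8! = 40320, giving
8 * 4140/40320 = 23/28.

23/28


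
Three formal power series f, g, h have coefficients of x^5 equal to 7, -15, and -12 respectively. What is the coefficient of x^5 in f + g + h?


Series addition is componentwise:
7 + -15 + -12
= -20

-20


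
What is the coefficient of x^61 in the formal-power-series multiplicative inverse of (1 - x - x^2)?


Let the inverse be f(x) = sum_{k>=0} a_k x^k. From f(x) * (1 - x - x^2) = 1 and matching coefficients:
 x^0: a_0 = 1.
 x^1: a_1 - a_0 = 0, so a_1 = 1.
 x^k (k >= 2): a_k - a_{k-1} - a_{k-2} = 0, i.e. a_k = a_{k-1} + a_{k-2}.
This is the Fibonacci-type recurrence shifted so that a_0 = a_1 = 1.
Iterating: a_0=1, a_1=1, a_2=2, a_3=3, a_4=5, a_5=8, a_6=13, a_7=21, a_8=34, a_9=55, ...
a_61 = 4052739537881.

4052739537881


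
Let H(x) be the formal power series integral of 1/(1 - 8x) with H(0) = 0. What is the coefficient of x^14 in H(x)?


1/(1 - 8x) = sum_{k>=0} 8^k x^k. Integrating termwise with H(0) = 0:
H(x) = sum_{k>=0} 8^k x^(k+1) / (k+1) = sum_{m>=1} 8^(m-1) x^m / m.
For m = 14: 8^13/14 = 549755813888/14 = 274877906944/7.

274877906944/7


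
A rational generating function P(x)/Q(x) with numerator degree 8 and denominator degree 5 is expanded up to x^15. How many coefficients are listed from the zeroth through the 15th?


Expanding up to x^15 gives the coefficients for x^0, x^1, ..., x^15.
That is 15 + 1 = 16 coefficients in total.

16


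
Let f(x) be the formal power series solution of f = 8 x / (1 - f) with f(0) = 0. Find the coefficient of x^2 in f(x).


Apply Lagrange inversion: f = 8 x * phi(f) with phi(t) = 1/(1 - t), so
[x^n] f = 8^n * (1/n) [t^(n-1)] phi(t)^n = 8^n * (1/n) [t^(n-1)] (1 - t)^(-n) = 8^n * (1/n) C(2n - 2, n - 1) = 8^n * C_{n-1}.
For n = 2: C_1 = C(2, 1) / 2 = 2/2 = 1.
With the 8^2 = 64 factor, the coefficient is 64 * 1 = 64.

64


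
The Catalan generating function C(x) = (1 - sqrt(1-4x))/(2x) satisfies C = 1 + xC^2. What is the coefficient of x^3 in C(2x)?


Substituting x -> 2x scales the n-th coefficient by 2^n, so [x^3] C(2x) = 2^3 * C_3.
C_3 = C(2*3, 3)/(4) = 20/4 = 5.
So 2^3 * 5 = 8 * 5 = 40.

40


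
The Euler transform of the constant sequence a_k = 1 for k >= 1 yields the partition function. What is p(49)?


The Euler transform converts the sequence a_k = 1 into the number of integer partitions.
Using the recurrence or dynamic programming:
p(49) = 173525

173525


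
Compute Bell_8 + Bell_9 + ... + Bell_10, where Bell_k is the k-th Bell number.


Recall Bell_k counts set partitions of a k-set (with Bell_0 = 1 by convention).
Bell_8 through Bell_10: 4140, 21147, 115975
Sum = 4140 + 21147 + 115975 = 141262.

141262


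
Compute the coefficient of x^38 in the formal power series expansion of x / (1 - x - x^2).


Let f(x) = sum_{k>=0} a_k x^k. Multiplying f(x) * (1 - x - x^2) = x and matching coefficients gives a_0 = 0, a_1 = 1, and a_k = a_{k-1} + a_{k-2} for k >= 2. These are the Fibonacci numbers F_k.
Iterating from F_0 = 0, F_1 = 1:
F_0=0, F_1=1, F_2=1, F_3=2, F_4=3, F_5=5, F_6=8, F_7=13, F_8=21, F_9=34, ...
F_38 = 39088169.

39088169


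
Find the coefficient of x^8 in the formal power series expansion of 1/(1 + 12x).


Write 1/(1 + c x) = 1/(1 - (-c) x) and apply the geometric-series identity
1/(1 - y) = sum_{k>=0} y^k to get 1/(1 + c x) = sum_{k>=0} (-c)^k x^k.
So the coefficient of x^k is (-c)^k = (-1)^k * c^k.
Here c = 12 and k = 8:
(-12)^8 = 1 * 429981696 = 429981696

429981696


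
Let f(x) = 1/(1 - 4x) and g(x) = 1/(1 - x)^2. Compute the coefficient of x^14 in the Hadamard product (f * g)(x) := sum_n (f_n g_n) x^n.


f has coefficients f_k = 4^k. For g = 1/(1 - x)^2 the coefficient is g_k = C(k + 1, 1) = k + 1. The Hadamard coefficient is (f * g)_k = 4^k * (k + 1).
For k = 14: 4^14 * 15 = 268435456 * 15 = 4026531840.

4026531840


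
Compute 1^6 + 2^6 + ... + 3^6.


This power sum has a closed form given by Faulhaber's formula
sum_{k=1}^{m} k^p = (1 / (p + 1)) * sum_{j=0}^{p} C(p + 1, j) B_j m^(p + 1 - j),
but for small m direct computation is fastest:
1 + 64 + 729 = 794.

794


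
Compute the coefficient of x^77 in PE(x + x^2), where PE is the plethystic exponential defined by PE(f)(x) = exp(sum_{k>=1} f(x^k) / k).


With f(x) = x + x^2, the exponent is sum_{k>=1} (x^k + x^(2k)) / k = -ln(1 - x) - ln(1 - x^2). Exponentiating:
PE(x + x^2) = 1 / ((1 - x)(1 - x^2)).
This is the generating function for partitions of n into parts of size 1 or 2. The number of 2's can be any j in 0..38, and the rest are 1's, so
[x^77] = floor(77/2) + 1 = 39.

39


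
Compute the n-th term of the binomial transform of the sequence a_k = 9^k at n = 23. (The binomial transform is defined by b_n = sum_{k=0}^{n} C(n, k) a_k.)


With a_k = 9^k, b_n = sum_{k=0}^{n} C(n, k) 9^k = (1 + 9)^n by the binomial theorem.
For n = 23: (1 + 9)^23 = 10^23 = 100000000000000000000000.

100000000000000000000000


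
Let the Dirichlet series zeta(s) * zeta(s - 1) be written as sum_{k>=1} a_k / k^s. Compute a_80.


Convolution gives a_k = sum_{d | k} d * 1 = sum_{d | k} d = sigma(k), the sum of positive divisors of k.
For k = 80, the divisors are 1, 2, 4, 5, 8, 10, 16, 20, 40, 80, so
sigma(80) = 1 + 2 + 4 + 5 + 8 + 10 + 16 + 20 + 40 + 80 = 186.

186


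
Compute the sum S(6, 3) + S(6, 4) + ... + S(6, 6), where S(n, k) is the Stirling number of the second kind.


By definition, S(n, k) counts partitions of an n-set into exactly k nonempty blocks.
Computing row n = 6 for k = 3..6:
S(6, k): 90, 65, 15, 1
Sum = 171.

171


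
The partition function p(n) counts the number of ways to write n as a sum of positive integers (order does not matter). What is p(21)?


Using the generating function prod_{k>=1} 1/(1-x^k), we compute p(21).
By dynamic programming over parts 1 through 21:
p(21) = 792

792


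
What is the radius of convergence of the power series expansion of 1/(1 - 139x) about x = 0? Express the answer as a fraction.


Expanding 1/(1 - 139x) = sum_{k>=0} 139^k x^k, the series converges when |139x| < 1, i.e., |x| < 1/139.
So the radius of convergence is 1/139 = 1/139.

1/139


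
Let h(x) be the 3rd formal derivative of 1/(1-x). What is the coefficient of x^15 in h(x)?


Differentiating 3 times: d^3/dx^3 [1/(1-x)] = 3!/(1-x)^4.
The expansion 1/(1-x)^4 = sum_{k>=0} C(k+3, 3) x^k, so the coefficient of x^n in 3!/(1-x)^4 is 3! * C(n+3, 3).
For n = 15: 6 * C(18, 3) = 6 * 816 = 4896

4896
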